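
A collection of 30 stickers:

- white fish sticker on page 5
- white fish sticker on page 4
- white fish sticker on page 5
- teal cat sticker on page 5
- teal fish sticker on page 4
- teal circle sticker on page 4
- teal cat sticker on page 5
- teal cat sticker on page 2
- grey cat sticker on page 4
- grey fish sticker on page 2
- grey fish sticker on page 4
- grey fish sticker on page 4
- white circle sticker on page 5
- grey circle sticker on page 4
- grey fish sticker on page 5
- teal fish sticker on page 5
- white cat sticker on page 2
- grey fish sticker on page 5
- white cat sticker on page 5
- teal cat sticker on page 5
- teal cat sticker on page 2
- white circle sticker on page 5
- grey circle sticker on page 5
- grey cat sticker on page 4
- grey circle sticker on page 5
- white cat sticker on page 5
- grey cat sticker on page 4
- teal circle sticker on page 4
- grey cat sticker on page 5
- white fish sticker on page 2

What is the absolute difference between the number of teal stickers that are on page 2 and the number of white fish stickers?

2

teal stickers on page 2: 2. white fish stickers: 4.
|2 − 4| = 4 − 2 = 2.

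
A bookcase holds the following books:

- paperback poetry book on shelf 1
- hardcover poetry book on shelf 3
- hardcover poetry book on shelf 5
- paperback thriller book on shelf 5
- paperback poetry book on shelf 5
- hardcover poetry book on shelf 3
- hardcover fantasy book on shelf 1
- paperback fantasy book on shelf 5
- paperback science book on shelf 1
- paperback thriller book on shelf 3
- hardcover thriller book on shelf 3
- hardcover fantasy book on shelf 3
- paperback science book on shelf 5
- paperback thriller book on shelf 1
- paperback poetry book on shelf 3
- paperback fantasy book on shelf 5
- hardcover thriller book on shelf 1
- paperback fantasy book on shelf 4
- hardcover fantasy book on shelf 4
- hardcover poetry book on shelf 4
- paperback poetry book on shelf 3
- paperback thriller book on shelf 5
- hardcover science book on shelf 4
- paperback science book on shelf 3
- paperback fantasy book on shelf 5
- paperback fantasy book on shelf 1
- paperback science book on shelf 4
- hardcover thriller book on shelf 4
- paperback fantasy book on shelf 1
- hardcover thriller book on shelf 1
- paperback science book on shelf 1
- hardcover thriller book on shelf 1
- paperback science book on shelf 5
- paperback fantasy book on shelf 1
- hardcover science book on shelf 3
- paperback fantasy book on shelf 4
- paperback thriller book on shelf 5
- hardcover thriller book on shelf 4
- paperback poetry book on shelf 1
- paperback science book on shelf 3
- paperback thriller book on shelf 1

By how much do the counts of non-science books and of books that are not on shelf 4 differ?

non-science books: 32. books that are not on shelf 4: 33.
|32 − 33| = 33 − 32 = 1.

1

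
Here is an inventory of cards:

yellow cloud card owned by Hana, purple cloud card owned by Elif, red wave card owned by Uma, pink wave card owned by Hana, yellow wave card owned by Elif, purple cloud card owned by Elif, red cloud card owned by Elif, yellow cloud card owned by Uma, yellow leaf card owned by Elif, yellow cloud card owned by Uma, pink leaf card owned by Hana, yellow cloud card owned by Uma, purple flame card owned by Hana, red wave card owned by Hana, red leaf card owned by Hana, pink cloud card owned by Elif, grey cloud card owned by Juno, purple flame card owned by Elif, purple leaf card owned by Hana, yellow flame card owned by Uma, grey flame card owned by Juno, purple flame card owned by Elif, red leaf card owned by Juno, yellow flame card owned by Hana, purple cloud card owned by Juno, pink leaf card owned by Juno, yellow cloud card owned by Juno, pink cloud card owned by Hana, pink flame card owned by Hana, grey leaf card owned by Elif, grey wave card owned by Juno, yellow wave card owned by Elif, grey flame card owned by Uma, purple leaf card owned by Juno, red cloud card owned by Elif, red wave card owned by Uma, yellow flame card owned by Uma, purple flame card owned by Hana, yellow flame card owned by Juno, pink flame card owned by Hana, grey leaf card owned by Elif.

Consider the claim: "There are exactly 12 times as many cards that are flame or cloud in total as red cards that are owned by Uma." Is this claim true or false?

cards that are flame or cloud: 25.
red cards owned by Uma: 2.
The claim requires 25 = 12 × 2 = 24, which does not hold.

False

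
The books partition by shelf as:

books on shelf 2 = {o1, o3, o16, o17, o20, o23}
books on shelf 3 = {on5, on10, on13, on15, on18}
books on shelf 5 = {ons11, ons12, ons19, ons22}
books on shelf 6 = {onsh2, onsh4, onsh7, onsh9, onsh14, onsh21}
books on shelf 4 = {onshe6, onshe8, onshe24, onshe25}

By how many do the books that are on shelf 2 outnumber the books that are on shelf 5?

books on shelf 2: 6.
books on shelf 5: 4.
6 − 4 = 2.

2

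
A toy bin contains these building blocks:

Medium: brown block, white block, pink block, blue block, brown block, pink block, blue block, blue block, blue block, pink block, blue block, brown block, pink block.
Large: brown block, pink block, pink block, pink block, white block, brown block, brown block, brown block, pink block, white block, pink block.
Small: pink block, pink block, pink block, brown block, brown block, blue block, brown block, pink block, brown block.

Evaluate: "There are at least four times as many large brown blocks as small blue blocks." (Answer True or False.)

|large brown blocks| = 4.
|small blue blocks| = 1.
The claim requires 4 ≥ 4 × 1 = 4, which holds.

True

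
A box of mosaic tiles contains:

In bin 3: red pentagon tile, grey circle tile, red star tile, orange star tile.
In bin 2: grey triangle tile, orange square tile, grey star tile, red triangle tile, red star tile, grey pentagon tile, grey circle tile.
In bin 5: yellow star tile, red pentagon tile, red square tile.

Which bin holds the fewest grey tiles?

bin 5

Counts by bin (restricted to grey tiles): bin 2→4, bin 3→1, bin 5→0.
The minimum is 0, held uniquely by bin 5.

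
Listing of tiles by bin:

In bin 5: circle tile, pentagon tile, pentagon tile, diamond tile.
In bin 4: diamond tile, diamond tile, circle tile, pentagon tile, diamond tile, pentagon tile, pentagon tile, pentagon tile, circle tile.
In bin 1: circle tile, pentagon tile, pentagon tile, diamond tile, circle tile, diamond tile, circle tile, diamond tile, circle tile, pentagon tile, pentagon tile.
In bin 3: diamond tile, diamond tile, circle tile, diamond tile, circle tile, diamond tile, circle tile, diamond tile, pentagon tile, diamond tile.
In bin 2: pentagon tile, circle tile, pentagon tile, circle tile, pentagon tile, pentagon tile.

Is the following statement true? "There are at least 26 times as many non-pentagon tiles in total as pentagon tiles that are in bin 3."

False

|non-pentagon tiles| = 25.
|pentagon tiles in bin 3| = 1.
The claim requires 25 ≥ 26 × 1 = 26, which does not hold.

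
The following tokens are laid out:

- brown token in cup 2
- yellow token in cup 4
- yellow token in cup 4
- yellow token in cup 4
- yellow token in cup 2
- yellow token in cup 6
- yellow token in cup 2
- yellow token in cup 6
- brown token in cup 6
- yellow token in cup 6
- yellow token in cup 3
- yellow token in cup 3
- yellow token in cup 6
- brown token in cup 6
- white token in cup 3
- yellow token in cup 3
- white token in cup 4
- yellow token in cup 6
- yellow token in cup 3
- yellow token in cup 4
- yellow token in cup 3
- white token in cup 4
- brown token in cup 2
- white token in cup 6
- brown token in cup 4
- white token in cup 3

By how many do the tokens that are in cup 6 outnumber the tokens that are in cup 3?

tokens in cup 6: 8.
tokens in cup 3: 7.
8 − 7 = 1.

1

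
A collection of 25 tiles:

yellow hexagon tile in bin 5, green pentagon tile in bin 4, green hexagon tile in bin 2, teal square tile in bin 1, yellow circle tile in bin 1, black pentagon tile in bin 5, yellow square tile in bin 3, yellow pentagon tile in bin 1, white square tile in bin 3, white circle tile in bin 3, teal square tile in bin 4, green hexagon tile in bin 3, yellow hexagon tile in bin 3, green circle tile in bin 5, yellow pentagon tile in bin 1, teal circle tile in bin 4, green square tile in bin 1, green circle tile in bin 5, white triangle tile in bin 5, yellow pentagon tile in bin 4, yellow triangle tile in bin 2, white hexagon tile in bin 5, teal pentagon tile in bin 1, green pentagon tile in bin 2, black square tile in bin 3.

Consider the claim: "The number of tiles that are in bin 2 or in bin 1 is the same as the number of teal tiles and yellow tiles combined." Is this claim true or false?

There are 9 tiles in bin 2 or in bin 1.
teal tiles: 4; yellow tiles: 8; combined: 4 + 8 = 12.
The claim requires 9 = 12, which does not hold.

False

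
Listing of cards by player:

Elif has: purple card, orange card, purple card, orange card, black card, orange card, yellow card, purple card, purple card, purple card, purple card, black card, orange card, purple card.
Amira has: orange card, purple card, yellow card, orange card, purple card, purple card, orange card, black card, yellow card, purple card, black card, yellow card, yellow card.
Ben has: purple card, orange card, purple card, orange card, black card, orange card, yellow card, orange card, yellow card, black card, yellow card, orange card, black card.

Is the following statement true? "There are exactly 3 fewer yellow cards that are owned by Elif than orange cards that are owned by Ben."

|yellow cards owned by Elif| = 1.
|orange cards owned by Ben| = 5.
The claim requires 5 − 1 (= 4) to equal 3, which does not hold.

False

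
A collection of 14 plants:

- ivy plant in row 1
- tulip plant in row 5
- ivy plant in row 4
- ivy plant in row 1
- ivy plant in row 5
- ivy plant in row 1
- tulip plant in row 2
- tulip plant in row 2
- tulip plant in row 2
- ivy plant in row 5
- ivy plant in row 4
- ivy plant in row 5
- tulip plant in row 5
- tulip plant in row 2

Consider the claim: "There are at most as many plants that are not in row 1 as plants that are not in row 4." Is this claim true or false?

True

There are 11 plants that are not in row 1.
There are 12 plants that are not in row 4.
The claim requires 11 ≤ 12, which holds.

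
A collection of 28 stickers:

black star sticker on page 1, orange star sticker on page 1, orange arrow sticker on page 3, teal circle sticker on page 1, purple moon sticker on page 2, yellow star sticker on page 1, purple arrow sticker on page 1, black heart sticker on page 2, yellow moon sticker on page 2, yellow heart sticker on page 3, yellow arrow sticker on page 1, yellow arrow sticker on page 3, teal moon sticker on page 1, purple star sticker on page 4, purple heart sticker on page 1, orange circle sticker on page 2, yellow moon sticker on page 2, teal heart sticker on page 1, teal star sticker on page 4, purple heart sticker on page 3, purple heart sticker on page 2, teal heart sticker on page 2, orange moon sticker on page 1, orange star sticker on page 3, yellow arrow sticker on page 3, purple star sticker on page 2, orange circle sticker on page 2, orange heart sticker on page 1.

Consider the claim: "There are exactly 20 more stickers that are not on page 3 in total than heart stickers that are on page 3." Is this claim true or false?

True

stickers that are not on page 3: 22.
heart stickers on page 3: 2.
The claim requires 22 − 2 (= 20) to equal 20, which holds.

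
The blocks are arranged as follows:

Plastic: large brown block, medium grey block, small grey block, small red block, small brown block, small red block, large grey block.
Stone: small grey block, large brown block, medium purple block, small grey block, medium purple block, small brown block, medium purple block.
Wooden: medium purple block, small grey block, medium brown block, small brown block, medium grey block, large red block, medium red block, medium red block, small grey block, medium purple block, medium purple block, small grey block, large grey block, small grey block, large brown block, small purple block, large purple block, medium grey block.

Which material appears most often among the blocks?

Counts by material: wooden 18, stone 7, plastic 7.
The maximum is 18, held uniquely by wooden.

wooden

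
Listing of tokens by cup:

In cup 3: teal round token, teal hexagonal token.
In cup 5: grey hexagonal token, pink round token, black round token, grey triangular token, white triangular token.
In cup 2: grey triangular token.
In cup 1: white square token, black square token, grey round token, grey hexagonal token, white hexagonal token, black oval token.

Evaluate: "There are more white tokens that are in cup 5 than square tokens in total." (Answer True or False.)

There is 1 white token in cup 5.
There are 2 square tokens.
The claim requires 1 > 2, which does not hold.

False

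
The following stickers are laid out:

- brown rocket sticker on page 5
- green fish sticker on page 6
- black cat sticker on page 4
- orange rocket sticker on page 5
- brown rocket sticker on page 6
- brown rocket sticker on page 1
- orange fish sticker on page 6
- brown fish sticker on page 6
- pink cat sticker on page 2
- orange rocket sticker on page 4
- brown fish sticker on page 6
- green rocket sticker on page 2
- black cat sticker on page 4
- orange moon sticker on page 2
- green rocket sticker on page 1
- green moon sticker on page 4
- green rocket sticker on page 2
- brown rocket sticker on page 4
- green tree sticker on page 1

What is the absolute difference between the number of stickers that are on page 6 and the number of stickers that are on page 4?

0

stickers on page 6: 5. stickers on page 4: 5.
|5 − 5| = 5 − 5 = 0.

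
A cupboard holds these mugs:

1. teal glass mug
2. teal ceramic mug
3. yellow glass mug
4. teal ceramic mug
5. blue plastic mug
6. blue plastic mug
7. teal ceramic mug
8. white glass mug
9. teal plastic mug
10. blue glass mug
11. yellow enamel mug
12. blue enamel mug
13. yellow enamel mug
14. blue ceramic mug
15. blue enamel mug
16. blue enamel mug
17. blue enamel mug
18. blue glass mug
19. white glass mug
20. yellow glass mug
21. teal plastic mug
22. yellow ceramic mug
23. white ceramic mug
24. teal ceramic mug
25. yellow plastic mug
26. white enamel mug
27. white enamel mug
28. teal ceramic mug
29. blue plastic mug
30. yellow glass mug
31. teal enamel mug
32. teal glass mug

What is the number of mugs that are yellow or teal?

17

teal: 10; yellow: 7; together 10 + 7 = 17.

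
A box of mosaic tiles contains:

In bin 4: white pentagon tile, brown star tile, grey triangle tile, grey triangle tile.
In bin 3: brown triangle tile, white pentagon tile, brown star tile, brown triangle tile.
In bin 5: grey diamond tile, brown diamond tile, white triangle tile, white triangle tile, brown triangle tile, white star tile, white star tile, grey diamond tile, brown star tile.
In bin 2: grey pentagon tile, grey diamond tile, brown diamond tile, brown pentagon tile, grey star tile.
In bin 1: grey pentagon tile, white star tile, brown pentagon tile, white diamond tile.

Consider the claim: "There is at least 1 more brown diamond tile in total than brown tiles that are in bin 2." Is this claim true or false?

There are 2 brown diamond tiles.
There are 2 brown tiles in bin 2.
The claim requires 2 − 2 = 0 ≥ 1, which does not hold.

False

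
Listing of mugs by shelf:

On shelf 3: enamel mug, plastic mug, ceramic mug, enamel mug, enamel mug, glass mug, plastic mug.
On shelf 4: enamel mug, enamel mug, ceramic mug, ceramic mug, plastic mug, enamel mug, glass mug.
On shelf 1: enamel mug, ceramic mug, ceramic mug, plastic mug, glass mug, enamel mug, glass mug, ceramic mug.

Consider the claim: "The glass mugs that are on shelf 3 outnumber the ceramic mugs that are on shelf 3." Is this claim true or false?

False

glass mugs on shelf 3: 1.
ceramic mugs on shelf 3: 1.
The claim requires 1 > 1, which does not hold.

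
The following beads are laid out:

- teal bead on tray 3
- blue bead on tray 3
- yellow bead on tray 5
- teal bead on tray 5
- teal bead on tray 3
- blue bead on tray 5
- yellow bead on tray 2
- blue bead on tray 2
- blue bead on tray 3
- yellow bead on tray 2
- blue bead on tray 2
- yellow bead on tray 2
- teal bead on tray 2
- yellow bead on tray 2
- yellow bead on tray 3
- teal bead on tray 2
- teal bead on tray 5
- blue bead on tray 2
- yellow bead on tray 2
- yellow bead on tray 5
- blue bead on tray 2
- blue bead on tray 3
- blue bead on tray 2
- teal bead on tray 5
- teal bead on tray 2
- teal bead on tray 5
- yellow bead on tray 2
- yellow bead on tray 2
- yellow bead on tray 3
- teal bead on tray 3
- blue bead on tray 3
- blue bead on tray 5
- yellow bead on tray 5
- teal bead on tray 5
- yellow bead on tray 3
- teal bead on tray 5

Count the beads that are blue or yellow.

24

blue: 11; yellow: 13; together 11 + 13 = 24.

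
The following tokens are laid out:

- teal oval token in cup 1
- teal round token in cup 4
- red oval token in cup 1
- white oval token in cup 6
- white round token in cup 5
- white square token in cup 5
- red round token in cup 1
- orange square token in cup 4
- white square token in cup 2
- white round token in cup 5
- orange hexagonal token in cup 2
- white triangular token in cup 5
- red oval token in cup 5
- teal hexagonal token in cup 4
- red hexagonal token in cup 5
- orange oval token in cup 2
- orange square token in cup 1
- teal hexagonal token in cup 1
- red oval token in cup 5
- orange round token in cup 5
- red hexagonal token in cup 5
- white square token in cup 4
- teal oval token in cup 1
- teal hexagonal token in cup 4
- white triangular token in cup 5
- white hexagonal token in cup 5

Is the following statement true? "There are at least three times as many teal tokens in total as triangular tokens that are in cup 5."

teal tokens: 6.
triangular tokens in cup 5: 2.
The claim requires 6 ≥ 3 × 2 = 6, which holds.

True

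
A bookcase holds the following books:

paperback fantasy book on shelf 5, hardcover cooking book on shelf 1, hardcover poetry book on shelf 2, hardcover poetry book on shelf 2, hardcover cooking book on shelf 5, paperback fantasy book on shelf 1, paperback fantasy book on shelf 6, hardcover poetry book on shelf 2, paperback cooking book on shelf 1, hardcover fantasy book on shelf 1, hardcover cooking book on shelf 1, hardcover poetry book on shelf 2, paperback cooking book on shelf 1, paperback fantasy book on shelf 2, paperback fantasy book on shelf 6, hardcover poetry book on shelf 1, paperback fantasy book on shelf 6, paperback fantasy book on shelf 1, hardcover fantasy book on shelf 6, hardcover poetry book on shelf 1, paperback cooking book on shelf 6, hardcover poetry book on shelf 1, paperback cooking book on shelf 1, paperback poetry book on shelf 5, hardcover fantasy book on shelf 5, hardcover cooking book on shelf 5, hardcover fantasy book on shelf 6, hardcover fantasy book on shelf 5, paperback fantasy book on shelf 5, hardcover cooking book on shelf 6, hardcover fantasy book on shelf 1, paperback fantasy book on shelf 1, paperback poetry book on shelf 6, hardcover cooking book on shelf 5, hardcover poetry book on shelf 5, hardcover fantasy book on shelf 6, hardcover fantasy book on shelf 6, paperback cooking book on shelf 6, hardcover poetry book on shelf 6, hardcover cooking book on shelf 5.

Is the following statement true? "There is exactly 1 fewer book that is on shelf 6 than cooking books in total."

books on shelf 6: 12.
cooking books: 12.
The claim requires 12 − 12 (= 0) to equal 1, which does not hold.

False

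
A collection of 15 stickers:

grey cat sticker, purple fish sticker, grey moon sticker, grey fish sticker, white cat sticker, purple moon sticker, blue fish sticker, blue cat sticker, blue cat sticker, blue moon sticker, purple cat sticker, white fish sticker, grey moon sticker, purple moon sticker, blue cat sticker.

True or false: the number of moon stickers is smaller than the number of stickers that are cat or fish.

True

|moon stickers| = 5.
|stickers that are cat or fish| = 10.
The claim requires 5 < 10, which holds.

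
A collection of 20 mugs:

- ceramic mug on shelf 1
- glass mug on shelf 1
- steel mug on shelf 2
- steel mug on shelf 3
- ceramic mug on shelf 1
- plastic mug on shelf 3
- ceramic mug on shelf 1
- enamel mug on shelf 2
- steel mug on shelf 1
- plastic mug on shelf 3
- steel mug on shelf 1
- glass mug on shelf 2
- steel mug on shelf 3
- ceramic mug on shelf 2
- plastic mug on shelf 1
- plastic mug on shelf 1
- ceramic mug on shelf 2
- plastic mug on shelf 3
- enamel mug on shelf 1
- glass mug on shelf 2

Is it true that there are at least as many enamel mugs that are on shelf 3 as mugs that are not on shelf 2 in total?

|enamel mugs on shelf 3| = 0.
|mugs that are not on shelf 2| = 14.
The claim requires 0 ≥ 14, which does not hold.

False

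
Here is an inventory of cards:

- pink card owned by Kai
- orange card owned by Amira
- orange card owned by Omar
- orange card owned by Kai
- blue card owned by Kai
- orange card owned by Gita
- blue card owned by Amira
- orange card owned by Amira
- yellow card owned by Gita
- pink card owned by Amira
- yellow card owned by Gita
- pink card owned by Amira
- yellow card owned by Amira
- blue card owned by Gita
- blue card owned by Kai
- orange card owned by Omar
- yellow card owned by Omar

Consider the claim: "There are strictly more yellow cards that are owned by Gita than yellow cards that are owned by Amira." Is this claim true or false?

True

yellow cards owned by Gita: 2.
yellow cards owned by Amira: 1.
The claim requires 2 > 1, which holds.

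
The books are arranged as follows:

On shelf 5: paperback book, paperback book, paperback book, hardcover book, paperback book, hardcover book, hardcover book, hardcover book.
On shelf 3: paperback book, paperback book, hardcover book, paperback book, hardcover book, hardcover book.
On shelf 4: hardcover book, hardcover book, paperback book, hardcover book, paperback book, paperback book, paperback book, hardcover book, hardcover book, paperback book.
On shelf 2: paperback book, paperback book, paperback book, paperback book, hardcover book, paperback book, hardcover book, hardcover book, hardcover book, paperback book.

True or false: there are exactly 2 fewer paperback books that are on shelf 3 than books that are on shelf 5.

False

There are 3 paperback books on shelf 3.
There are 8 books on shelf 5.
The claim requires 8 − 3 (= 5) to equal 2, which does not hold.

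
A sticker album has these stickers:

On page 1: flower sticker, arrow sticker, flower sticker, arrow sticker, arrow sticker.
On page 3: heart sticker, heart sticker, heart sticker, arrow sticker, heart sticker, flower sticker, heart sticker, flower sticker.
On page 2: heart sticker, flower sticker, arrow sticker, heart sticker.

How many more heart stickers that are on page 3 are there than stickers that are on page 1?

heart stickers on page 3: 5.
stickers on page 1: 5.
5 − 5 = 0.

0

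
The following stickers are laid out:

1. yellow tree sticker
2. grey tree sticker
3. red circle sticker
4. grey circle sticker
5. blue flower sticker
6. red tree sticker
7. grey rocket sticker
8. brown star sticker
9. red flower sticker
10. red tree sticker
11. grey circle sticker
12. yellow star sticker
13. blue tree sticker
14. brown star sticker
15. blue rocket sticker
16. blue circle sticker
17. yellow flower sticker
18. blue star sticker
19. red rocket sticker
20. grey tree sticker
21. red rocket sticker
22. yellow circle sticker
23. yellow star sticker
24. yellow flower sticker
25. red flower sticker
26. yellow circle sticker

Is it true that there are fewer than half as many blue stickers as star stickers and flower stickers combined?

There are 5 blue stickers.
star stickers: 5; flower stickers: 5; combined: 5 + 5 = 10.
The claim requires 2 × 5 = 10 < 10, which does not hold.

False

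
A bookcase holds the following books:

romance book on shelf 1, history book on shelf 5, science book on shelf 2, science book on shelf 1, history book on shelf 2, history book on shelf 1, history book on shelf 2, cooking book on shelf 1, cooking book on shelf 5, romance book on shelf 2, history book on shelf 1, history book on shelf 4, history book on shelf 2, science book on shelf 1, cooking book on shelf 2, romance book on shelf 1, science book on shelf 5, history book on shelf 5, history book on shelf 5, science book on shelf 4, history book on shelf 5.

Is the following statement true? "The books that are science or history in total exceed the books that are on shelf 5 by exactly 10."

False

There are 15 books that are science or history.
There are 6 books on shelf 5.
The claim requires 15 − 6 (= 9) to equal 10, which does not hold.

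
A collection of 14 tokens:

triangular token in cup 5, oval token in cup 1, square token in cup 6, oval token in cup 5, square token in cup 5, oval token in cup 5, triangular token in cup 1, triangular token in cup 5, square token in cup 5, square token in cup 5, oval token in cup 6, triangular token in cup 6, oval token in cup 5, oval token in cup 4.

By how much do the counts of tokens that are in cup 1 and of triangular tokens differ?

2

tokens in cup 1: 2. triangular tokens: 4.
|2 − 4| = 4 − 2 = 2.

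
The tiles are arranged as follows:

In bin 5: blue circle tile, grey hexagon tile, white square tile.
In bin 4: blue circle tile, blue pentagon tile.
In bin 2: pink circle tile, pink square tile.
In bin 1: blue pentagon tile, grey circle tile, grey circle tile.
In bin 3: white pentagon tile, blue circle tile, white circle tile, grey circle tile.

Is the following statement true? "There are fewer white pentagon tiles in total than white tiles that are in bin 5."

white pentagon tiles: 1.
white tiles in bin 5: 1.
The claim requires 1 < 1, which does not hold.

False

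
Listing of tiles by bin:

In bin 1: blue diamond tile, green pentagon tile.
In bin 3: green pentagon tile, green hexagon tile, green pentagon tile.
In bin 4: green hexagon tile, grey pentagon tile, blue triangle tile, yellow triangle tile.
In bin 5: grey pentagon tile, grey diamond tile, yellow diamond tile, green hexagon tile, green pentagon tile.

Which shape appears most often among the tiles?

pentagon

Counts by shape: pentagon 6, diamond 3, hexagon 3, triangle 2.
The maximum is 6, held uniquely by pentagon.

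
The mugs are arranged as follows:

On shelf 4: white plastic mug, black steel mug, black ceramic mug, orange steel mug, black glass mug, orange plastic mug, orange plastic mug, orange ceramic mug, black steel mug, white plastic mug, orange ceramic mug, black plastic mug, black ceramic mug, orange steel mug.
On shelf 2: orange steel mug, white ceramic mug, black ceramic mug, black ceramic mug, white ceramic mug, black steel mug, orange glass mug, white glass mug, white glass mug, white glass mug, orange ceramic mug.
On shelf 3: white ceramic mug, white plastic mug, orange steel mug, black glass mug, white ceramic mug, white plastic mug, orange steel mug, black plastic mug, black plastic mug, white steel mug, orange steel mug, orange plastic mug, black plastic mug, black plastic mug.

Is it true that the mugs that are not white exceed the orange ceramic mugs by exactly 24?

True

There are 27 mugs that are not white.
There are 3 orange ceramic mugs.
The claim requires 27 − 3 (= 24) to equal 24, which holds.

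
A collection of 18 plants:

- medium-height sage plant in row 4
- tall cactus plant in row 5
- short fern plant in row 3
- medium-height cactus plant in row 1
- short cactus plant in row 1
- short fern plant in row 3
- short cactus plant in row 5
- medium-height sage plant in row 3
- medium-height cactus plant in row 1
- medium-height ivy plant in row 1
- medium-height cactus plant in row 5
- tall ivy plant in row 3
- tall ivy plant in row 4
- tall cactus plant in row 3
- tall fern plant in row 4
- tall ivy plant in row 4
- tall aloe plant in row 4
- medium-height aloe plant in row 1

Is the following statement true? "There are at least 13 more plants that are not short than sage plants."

False

plants that are not short: 14.
sage plants: 2.
The claim requires 14 − 2 = 12 ≥ 13, which does not hold.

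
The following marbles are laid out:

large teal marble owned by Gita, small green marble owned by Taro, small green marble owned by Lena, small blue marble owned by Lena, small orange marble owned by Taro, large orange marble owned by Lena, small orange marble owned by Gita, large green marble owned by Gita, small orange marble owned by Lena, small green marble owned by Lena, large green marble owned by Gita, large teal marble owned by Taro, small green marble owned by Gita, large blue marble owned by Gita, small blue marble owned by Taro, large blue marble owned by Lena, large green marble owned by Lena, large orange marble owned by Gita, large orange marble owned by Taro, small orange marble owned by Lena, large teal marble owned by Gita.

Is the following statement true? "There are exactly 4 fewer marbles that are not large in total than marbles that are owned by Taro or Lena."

marbles that are not large: 10.
marbles owned by Taro or Lena: 13.
The claim requires 13 − 10 (= 3) to equal 4, which does not hold.

False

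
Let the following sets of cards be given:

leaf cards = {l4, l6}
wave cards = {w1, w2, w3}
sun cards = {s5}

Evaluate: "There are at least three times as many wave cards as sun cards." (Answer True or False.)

True

|wave cards| = 3.
|sun cards| = 1.
The claim requires 3 ≥ 3 × 1 = 3, which holds.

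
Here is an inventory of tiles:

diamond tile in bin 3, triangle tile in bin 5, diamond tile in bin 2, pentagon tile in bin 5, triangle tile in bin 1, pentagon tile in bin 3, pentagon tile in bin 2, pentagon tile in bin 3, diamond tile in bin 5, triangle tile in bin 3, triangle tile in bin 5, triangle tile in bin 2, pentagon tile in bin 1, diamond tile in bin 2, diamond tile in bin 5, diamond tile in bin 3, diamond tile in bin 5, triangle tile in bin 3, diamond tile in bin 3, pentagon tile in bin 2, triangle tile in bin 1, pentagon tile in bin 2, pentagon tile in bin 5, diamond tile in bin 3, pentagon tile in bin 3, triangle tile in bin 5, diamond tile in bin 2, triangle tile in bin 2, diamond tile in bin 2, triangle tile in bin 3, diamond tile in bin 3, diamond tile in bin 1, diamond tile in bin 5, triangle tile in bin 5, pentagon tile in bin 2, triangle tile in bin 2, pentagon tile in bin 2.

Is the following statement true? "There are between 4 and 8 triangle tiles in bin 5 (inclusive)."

True

|triangle tiles in bin 5| = 4.
The claim requires 4 ≤ 4 ≤ 8, which holds.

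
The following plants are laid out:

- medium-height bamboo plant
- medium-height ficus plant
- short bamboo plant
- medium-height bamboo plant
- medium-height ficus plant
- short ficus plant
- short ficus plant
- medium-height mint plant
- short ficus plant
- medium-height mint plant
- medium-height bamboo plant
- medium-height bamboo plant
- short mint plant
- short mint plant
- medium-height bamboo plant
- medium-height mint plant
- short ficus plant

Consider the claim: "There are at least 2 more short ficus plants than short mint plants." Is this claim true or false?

True

|short ficus plants| = 4.
|short mint plants| = 2.
The claim requires 4 − 2 = 2 ≥ 2, which holds.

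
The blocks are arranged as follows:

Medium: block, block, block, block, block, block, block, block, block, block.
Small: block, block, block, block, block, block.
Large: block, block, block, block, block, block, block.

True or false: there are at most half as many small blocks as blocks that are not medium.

There are 6 small blocks.
There are 13 blocks that are not medium.
The claim requires 2 × 6 = 12 ≤ 13, which holds.

True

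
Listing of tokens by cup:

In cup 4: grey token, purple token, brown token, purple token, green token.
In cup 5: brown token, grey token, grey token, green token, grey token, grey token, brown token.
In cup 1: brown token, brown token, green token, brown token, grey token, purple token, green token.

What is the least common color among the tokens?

Counts by color: grey 6, brown 6, green 4, purple 3.
The minimum is 3, held uniquely by purple.

purple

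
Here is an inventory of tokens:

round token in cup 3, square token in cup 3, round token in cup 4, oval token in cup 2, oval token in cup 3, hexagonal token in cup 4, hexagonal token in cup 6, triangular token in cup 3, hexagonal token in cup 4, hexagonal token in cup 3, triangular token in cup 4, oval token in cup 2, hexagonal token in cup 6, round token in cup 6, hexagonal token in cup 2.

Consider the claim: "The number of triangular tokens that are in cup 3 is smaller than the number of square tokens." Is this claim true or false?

False

|triangular tokens in cup 3| = 1.
|square tokens| = 1.
The claim requires 1 < 1, which does not hold.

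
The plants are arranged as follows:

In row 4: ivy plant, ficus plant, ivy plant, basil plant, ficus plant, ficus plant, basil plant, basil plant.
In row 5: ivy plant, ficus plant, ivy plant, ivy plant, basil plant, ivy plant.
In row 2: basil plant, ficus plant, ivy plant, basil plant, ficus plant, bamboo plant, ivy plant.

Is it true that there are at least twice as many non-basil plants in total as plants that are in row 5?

|non-basil plants| = 15.
|plants in row 5| = 6.
The claim requires 15 ≥ 2 × 6 = 12, which holds.

True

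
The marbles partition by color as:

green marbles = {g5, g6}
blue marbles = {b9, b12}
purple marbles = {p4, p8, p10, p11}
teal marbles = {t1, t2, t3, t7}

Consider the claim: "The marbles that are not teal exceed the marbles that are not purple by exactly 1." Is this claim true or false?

False

There are 8 marbles that are not teal.
There are 8 marbles that are not purple.
The claim requires 8 − 8 (= 0) to equal 1, which does not hold.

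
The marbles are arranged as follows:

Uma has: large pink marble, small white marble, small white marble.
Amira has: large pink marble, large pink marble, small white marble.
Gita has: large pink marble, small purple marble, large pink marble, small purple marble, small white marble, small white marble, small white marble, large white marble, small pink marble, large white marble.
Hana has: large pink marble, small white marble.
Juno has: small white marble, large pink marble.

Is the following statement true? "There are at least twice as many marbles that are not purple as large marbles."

True

marbles that are not purple: 18.
large marbles: 9.
The claim requires 18 ≥ 2 × 9 = 18, which holds.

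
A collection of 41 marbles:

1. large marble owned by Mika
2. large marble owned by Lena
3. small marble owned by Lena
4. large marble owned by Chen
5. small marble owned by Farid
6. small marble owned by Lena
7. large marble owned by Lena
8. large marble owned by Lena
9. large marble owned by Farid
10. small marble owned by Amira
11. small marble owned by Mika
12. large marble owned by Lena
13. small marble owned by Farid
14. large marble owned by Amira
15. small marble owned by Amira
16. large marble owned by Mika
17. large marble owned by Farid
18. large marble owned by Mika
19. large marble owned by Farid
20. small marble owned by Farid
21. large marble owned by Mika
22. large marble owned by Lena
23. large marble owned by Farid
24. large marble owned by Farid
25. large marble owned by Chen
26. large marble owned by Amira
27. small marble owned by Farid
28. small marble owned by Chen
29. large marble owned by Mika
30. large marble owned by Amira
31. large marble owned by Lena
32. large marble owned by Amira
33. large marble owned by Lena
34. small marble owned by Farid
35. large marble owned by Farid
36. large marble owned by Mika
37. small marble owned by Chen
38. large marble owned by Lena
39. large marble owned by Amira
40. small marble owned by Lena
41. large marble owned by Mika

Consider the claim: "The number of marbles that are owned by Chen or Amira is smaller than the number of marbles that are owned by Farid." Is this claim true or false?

False

|marbles owned by Chen or Amira| = 11.
|marbles owned by Farid| = 11.
The claim requires 11 < 11, which does not hold.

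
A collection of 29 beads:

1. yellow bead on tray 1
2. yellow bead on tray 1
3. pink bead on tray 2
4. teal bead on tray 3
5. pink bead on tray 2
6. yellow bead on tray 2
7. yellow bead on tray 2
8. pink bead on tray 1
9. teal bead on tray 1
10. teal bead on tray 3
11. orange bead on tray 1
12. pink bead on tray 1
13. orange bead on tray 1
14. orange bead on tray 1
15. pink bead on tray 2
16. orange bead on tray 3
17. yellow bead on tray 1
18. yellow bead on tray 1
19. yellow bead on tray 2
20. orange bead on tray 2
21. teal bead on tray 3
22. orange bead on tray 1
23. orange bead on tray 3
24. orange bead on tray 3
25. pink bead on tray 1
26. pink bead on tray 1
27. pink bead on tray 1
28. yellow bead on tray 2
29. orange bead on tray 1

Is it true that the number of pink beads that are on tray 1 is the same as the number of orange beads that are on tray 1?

True

pink beads on tray 1: 5.
orange beads on tray 1: 5.
The claim requires 5 = 5, which holds.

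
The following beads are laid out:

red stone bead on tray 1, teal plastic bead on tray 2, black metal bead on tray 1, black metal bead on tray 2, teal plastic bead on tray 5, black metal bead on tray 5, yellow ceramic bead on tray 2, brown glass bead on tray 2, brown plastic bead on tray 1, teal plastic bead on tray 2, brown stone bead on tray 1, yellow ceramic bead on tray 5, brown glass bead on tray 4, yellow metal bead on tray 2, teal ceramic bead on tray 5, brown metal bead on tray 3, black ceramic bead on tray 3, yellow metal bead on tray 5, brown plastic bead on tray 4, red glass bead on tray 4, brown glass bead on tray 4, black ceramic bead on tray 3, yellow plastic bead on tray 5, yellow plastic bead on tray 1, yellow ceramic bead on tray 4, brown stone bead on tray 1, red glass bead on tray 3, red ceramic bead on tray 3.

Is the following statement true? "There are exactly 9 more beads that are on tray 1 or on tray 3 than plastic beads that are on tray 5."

There are 11 beads on tray 1 or on tray 3.
There are 2 plastic beads on tray 5.
The claim requires 11 − 2 (= 9) to equal 9, which holds.

True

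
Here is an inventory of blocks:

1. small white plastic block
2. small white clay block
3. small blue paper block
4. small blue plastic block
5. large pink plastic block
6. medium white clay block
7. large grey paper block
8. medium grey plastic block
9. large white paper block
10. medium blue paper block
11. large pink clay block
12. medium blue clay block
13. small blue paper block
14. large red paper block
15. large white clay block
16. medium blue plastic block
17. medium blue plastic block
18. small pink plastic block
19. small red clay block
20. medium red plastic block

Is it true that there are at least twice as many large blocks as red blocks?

There are 6 large blocks.
There are 3 red blocks.
The claim requires 6 ≥ 2 × 3 = 6, which holds.

True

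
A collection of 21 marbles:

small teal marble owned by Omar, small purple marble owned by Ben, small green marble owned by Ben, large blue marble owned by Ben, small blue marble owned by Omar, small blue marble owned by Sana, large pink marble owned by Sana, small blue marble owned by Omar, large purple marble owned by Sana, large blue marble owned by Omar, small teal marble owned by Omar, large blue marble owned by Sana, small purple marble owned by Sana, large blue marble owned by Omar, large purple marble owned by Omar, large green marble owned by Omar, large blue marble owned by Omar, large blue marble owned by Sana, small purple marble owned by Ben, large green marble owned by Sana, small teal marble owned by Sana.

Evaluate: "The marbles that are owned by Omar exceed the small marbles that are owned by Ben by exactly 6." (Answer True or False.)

marbles owned by Omar: 9.
small marbles owned by Ben: 3.
The claim requires 9 − 3 (= 6) to equal 6, which holds.

True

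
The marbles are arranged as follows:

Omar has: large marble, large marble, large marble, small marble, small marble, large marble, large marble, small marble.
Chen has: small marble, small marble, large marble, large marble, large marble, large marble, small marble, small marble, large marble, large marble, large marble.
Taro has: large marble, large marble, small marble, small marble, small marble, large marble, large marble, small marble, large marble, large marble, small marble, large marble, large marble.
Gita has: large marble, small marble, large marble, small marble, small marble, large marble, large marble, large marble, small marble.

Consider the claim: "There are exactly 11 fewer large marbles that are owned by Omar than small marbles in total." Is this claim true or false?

|large marbles owned by Omar| = 5.
|small marbles| = 16.
The claim requires 16 − 5 (= 11) to equal 11, which holds.

True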